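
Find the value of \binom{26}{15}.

7726160

C(26,15) = C(26,11) by symmetry.
C(26,11) = (26·25·24·23·22·21·20·19·18·17·16) / 11! = 308403583488000 / 39916800 = 7726160.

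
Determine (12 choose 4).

495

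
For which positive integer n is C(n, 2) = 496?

n(n−1)/2 = 496 ⇒ n(n−1) = 992. Since 32·31 = 992, n = 32.

32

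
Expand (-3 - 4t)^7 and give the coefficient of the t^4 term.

The general term is C(7,j)·(-3)^j·(-4t)^(7-j); the t^4 term has j = 3.
C(7,3) = 35.
Coefficient = C(7,3) · (-3)^3 · (-4)^4 = 35 · (-27) · 256 = -241920.

-241920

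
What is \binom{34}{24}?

131128140

C(34,24) = C(34,10) by symmetry.
C(34,10) = (34·33·32·31·30·29·28·27·26·25) / 10! = 475837794432000 / 3628800 = 131128140.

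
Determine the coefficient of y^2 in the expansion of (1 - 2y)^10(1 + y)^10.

25

Coefficient of y^2 = Σ_{j} C(10,j)·(-2)^j·C(10,2-j)·1^(2-j) for j from 0 to 2.
= 45 + (-200) + 180 = 25.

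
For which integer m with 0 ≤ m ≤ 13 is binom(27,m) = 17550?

4

C(27,m) increases on 0 ≤ m ≤ 13. C(27,3) = 2925 and C(27,4) = 17550, so m = 4.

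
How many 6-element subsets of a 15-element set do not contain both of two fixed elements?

4290

All 6-subsets: C(15,6) = 5005. Those containing both fixed elements: C(13,4) = 715.
5005 − 715 = 4290.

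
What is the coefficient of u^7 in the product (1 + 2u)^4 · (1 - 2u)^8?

Coefficient of u^7 = Σ_{j} C(4,j)·2^j·C(8,7-j)·(-2)^(7-j) for j from 0 to 4.
= (-1024) + 14336 + (-43008) + 35840 + (-7168) = -1024.

-1024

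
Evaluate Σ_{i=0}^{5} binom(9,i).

1 + 9 + 36 + 84 + 126 + 126 = 382.

382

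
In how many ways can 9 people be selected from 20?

167960

This is C(20,9) = 167960.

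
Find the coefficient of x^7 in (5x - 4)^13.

549120000000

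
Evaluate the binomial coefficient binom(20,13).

77520

C(20,13) = C(20,7) by symmetry.
C(20,7) = (20·19·18·17·16·15·14) / 7! = 390700800 / 5040 = 77520.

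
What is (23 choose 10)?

C(23,10) = (23·22·21·20·19·18·17·16·15·14) / 10! = 4151586700800 / 3628800 = 1144066.

1144066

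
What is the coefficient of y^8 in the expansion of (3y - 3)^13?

-2051893701

The general term is C(13,j)·(3y)^j·(-3)^(13-j); the y^8 term has j = 8.
C(13,8) = 1287.
Coefficient = C(13,8) · 3^8 · (-3)^5 = 1287 · 6561 · (-243) = -2051893701.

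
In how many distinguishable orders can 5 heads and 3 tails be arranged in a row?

Choose positions for the heads: C(8,5) = 56.

56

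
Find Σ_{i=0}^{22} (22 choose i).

4194304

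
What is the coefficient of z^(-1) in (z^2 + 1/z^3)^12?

General term: C(12,j)·(z^2)^j·(1/z^3)^(12-j), with z-exponent 2j − 3(12−j) = 5j − 36.
Set 5j − 36 = -1: j = 7.
C(12,7) = 792; 1^7 = 1; 1^5 = 1.
Coefficient = 792 · 1 · 1 = 792.

792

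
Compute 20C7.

C(20,7) = (20·19·18·17·16·15·14) / 7! = 390700800 / 5040 = 77520.

77520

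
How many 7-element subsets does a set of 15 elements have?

C(15,7) = (15·14·13·12·11·10·9) / 7! = 32432400 / 5040 = 6435.

6435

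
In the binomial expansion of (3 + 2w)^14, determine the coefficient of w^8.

560431872

The general term is C(14,j)·(3)^j·(2w)^(14-j); the w^8 term has j = 6.
C(14,6) = 3003.
Coefficient = C(14,6) · 3^6 · 2^8 = 3003 · 729 · 256 = 560431872.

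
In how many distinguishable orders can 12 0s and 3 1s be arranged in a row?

Choose positions for the 0s: C(15,12) = 455.

455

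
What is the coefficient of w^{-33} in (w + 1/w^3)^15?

455

General term: C(15,j)·(w)^j·(1/w^3)^(15-j), with w-exponent 1j − 3(15−j) = 4j − 45.
Set 4j − 45 = -33: j = 3.
C(15,3) = 455; 1^3 = 1; 1^12 = 1.
Coefficient = 455 · 1 · 1 = 455.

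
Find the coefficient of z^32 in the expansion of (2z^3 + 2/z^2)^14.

1490944

General term: C(14,j)·(2z^3)^j·(2/z^2)^(14-j), with z-exponent 3j − 2(14−j) = 5j − 28.
Set 5j − 28 = 32: j = 12.
C(14,12) = 91; 2^12 = 4096; 2^2 = 4.
Coefficient = 91 · 4096 · 4 = 1490944.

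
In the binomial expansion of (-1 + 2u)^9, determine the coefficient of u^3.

The general term is C(9,j)·(-1)^j·(2u)^(9-j); the u^3 term has j = 6.
C(9,6) = 84.
Coefficient = C(9,6) · 2^3 = 84 · 8 = 672.

672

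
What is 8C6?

28

C(8,6) = C(8,2) by symmetry.
C(8,2) = (8·7) / 2! = 56 / 2 = 28.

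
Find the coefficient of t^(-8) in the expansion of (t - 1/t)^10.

-10

General term: C(10,j)·(t)^j·(-1/t)^(10-j), with t-exponent 1j − 1(10−j) = 2j − 10.
Set 2j − 10 = -8: j = 1.
C(10,1) = 10; 1^1 = 1; (-1)^9 = -1.
Coefficient = 10 · 1 · (-1) = -10.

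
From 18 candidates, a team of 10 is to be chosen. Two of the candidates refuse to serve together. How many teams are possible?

All 10-subsets: C(18,10) = 43758. Those containing both fixed elements: C(16,8) = 12870.
43758 − 12870 = 30888.

30888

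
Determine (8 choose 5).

C(8,5) = C(8,3) by symmetry.
C(8,3) = (8·7·6) / 3! = 336 / 6 = 56.

56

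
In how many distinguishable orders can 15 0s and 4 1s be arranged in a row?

3876

Choose positions for the 0s: C(19,15) = 3876.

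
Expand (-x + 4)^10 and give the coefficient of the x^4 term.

The general term is C(10,j)·(-x)^j·(4)^(10-j); the x^4 term has j = 4.
C(10,4) = 210.
Coefficient = C(10,4) · 4^6 = 210 · 4096 = 860160.

860160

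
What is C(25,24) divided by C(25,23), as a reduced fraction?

1/12

C(n,k+1)/C(n,k) = (n−k)/(k+1) = (25−23)/(23+1) = 2/24 = 1/12.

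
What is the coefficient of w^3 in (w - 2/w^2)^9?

144

General term: C(9,j)·(w)^j·(-2/w^2)^(9-j), with w-exponent 1j − 2(9−j) = 3j − 18.
Set 3j − 18 = 3: j = 7.
C(9,7) = 36; 1^7 = 1; (-2)^2 = 4.
Coefficient = 36 · 1 · 4 = 144.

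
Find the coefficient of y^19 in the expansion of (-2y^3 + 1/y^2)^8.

-1024

General term: C(8,j)·(-2y^3)^j·(1/y^2)^(8-j), with y-exponent 3j − 2(8−j) = 5j − 16.
Set 5j − 16 = 19: j = 7.
C(8,7) = 8; (-2)^7 = -128; 1^1 = 1.
Coefficient = 8 · (-128) · 1 = -1024.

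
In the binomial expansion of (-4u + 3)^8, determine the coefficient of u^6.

1032192

The general term is C(8,j)·(-4u)^j·(3)^(8-j); the u^6 term has j = 6.
C(8,6) = 28.
Coefficient = C(8,6) · (-4)^6 · 3^2 = 28 · 4096 · 9 = 1032192.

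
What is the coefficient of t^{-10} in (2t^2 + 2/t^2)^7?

General term: C(7,j)·(2t^2)^j·(2/t^2)^(7-j), with t-exponent 2j − 2(7−j) = 4j − 14.
Set 4j − 14 = -10: j = 1.
C(7,1) = 7; 2^1 = 2; 2^6 = 64.
Coefficient = 7 · 2 · 64 = 896.

896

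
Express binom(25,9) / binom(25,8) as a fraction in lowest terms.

C(n,k+1)/C(n,k) = (n−k)/(k+1) = (25−8)/(8+1) = 17/9.

17/9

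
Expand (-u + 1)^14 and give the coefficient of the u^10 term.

1001

The general term is C(14,j)·(-u)^j·(1)^(14-j); the u^10 term has j = 10.
C(14,10) = 1001.
Coefficient = C(14,10) = 1001.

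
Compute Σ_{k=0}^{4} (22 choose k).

1 + 22 + 231 + 1540 + 7315 = 9109.

9109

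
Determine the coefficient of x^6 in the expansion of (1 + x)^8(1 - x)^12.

104

Coefficient of x^6 = Σ_{j} C(8,j)·1^j·C(12,6-j)·(-1)^(6-j) for j from 0 to 6.
= 924 + (-6336) + 13860 + (-12320) + 4620 + (-672) + 28 = 104.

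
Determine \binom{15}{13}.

105

C(15,13) = C(15,2) by symmetry.
C(15,2) = (15·14) / 2! = 210 / 2 = 105.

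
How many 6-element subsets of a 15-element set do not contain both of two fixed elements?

4290

All 6-subsets: C(15,6) = 5005. Those containing both fixed elements: C(13,4) = 715.
5005 − 715 = 4290.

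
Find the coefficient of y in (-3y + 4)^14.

-2818572288

The general term is C(14,j)·(-3y)^j·(4)^(14-j); the y^1 term has j = 1.
C(14,1) = 14.
Coefficient = C(14,1) · (-3)^1 · 4^13 = 14 · (-3) · 67108864 = -2818572288.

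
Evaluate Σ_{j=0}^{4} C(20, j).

1 + 20 + 190 + 1140 + 4845 = 6196.

6196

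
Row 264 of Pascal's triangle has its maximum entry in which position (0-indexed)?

C(264,i) is maximized at i = 264/2 = 132.

132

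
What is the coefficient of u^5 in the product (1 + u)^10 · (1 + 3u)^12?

Coefficient of u^5 = Σ_{j} C(10,j)·1^j·C(12,5-j)·3^(5-j) for j from 0 to 5.
= 192456 + 400950 + 267300 + 71280 + 7560 + 252 = 939798.

939798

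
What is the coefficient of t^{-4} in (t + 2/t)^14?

1025024

General term: C(14,j)·(t)^j·(2/t)^(14-j), with t-exponent 1j − 1(14−j) = 2j − 14.
Set 2j − 14 = -4: j = 5.
C(14,5) = 2002; 1^5 = 1; 2^9 = 512.
Coefficient = 2002 · 1 · 512 = 1025024.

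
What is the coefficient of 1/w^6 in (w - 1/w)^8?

-8

General term: C(8,j)·(w)^j·(-1/w)^(8-j), with w-exponent 1j − 1(8−j) = 2j − 8.
Set 2j − 8 = -6: j = 1.
C(8,1) = 8; 1^1 = 1; (-1)^7 = -1.
Coefficient = 8 · 1 · (-1) = -8.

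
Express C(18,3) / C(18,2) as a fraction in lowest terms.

16/3

C(n,k+1)/C(n,k) = (n−k)/(k+1) = (18−2)/(2+1) = 16/3.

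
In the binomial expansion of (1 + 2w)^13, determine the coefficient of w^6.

The general term is C(13,j)·(1)^j·(2w)^(13-j); the w^6 term has j = 7.
C(13,7) = 1716.
Coefficient = C(13,7) · 2^6 = 1716 · 64 = 109824.

109824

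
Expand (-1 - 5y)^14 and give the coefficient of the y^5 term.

The general term is C(14,j)·(-1)^j·(-5y)^(14-j); the y^5 term has j = 9.
C(14,9) = 2002.
Coefficient = C(14,9) · (-1)^9 · (-5)^5 = 2002 · (-1) · (-3125) = 6256250.

6256250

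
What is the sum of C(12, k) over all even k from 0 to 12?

2048

Half of (1+1)^12 + (1−1)^12 gives the even-index sum: 2^11 = 2048.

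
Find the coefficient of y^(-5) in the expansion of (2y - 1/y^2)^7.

280

General term: C(7,j)·(2y)^j·(-1/y^2)^(7-j), with y-exponent 1j − 2(7−j) = 3j − 14.
Set 3j − 14 = -5: j = 3.
C(7,3) = 35; 2^3 = 8; (-1)^4 = 1.
Coefficient = 35 · 8 · 1 = 280.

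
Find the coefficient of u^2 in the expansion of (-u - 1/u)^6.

15

General term: C(6,j)·(-u)^j·(-1/u)^(6-j), with u-exponent 1j − 1(6−j) = 2j − 6.
Set 2j − 6 = 2: j = 4.
C(6,4) = 15; (-1)^4 = 1; (-1)^2 = 1.
Coefficient = 15 · 1 · 1 = 15.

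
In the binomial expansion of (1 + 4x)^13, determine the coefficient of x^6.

The general term is C(13,j)·(1)^j·(4x)^(13-j); the x^6 term has j = 7.
C(13,7) = 1716.
Coefficient = C(13,7) · 4^6 = 1716 · 4096 = 7028736.

7028736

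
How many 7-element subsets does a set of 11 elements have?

330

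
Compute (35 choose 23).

C(35,23) = C(35,12) by symmetry.
C(35,12) = (35·34·33·32·31·30·29·28·27·26·25·24) / 12! = 399703747322880000 / 479001600 = 834451800.

834451800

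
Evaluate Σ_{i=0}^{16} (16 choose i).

Setting x = 1 in (1+x)^16 gives Σ C(16,i) = 2^16 = 65536.

65536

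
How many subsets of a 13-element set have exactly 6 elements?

1716

Choose the 6 positions: C(13,6) = 1716.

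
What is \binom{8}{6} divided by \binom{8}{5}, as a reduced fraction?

C(n,k+1)/C(n,k) = (n−k)/(k+1) = (8−5)/(5+1) = 3/6 = 1/2.

1/2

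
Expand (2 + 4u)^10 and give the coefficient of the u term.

20480

The general term is C(10,j)·(2)^j·(4u)^(10-j); the u^1 term has j = 9.
C(10,9) = 10.
Coefficient = C(10,9) · 2^9 · 4^1 = 10 · 512 · 4 = 20480.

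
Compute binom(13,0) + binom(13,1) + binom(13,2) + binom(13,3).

378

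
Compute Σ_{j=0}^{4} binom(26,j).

1 + 26 + 325 + 2600 + 14950 = 17902.

17902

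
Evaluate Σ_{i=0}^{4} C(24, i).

12951

1 + 24 + 276 + 2024 + 10626 = 12951.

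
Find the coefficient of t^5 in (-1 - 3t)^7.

The general term is C(7,j)·(-1)^j·(-3t)^(7-j); the t^5 term has j = 2.
C(7,2) = 21.
Coefficient = C(7,2) · (-3)^5 = 21 · (-243) = -5103.

-5103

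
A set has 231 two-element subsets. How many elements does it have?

n(n−1)/2 = 231 ⇒ n(n−1) = 462. Since 22·21 = 462, n = 22.

22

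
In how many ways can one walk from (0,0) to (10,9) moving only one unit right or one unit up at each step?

92378

Each path is a sequence of 19 steps with 10 rights: C(19,10) = 92378.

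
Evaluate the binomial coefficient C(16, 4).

1820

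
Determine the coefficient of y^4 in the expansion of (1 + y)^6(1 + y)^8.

(1 + y)^6(1 + y)^8 = (1 + y)^14, so the coefficient of y^4 is C(14,4)·1^4 = 1001·1 = 1001.

1001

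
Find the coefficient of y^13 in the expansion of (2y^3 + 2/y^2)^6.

384

General term: C(6,j)·(2y^3)^j·(2/y^2)^(6-j), with y-exponent 3j − 2(6−j) = 5j − 12.
Set 5j − 12 = 13: j = 5.
C(6,5) = 6; 2^5 = 32; 2^1 = 2.
Coefficient = 6 · 32 · 2 = 384.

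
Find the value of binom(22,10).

646646

C(22,10) = (22·21·20·19·18·17·16·15·14·13) / 10! = 2346549004800 / 3628800 = 646646.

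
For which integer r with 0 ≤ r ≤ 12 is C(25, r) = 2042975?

C(25,r) increases on 0 ≤ r ≤ 12. C(25,8) = 1081575 and C(25,9) = 2042975, so r = 9.

9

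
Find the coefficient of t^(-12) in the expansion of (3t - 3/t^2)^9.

-708588

General term: C(9,j)·(3t)^j·(-3/t^2)^(9-j), with t-exponent 1j − 2(9−j) = 3j − 18.
Set 3j − 18 = -12: j = 2.
C(9,2) = 36; 3^2 = 9; (-3)^7 = -2187.
Coefficient = 36 · 9 · (-2187) = -708588.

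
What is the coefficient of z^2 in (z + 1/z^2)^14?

1001

General term: C(14,j)·(z)^j·(1/z^2)^(14-j), with z-exponent 1j − 2(14−j) = 3j − 28.
Set 3j − 28 = 2: j = 10.
C(14,10) = 1001; 1^10 = 1; 1^4 = 1.
Coefficient = 1001 · 1 · 1 = 1001.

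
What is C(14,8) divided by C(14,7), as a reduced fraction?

7/8

C(n,k+1)/C(n,k) = (n−k)/(k+1) = (14−7)/(7+1) = 7/8.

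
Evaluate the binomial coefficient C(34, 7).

5379616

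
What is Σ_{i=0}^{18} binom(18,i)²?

9075135300

By Vandermonde's identity, Σ C(18,i)² = C(36,18) = 9075135300.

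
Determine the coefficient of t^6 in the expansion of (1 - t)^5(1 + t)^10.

Coefficient of t^6 = Σ_{j} C(5,j)·(-1)^j·C(10,6-j)·1^(6-j) for j from 0 to 5.
= 210 + (-1260) + 2100 + (-1200) + 225 + (-10) = 65.

65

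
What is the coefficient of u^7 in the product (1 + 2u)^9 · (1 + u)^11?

915078

Coefficient of u^7 = Σ_{j} C(9,j)·2^j·C(11,7-j)·1^(7-j) for j from 0 to 7.
= 330 + 8316 + 66528 + 221760 + 332640 + 221760 + 59136 + 4608 = 915078.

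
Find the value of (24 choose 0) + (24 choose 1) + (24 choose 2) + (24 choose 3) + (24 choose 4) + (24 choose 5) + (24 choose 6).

190051

1 + 24 + 276 + 2024 + 10626 + 42504 + 134596 = 190051.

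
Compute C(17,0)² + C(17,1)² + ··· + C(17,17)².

2333606220

By Vandermonde's identity, Σ C(17,i)² = C(34,17) = 2333606220.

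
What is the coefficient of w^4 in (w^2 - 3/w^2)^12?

-192456

General term: C(12,j)·(w^2)^j·(-3/w^2)^(12-j), with w-exponent 2j − 2(12−j) = 4j − 24.
Set 4j − 24 = 4: j = 7.
C(12,7) = 792; 1^7 = 1; (-3)^5 = -243.
Coefficient = 792 · 1 · (-243) = -192456.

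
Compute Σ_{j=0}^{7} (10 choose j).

968

1 + 10 + 45 + 120 + 210 + 252 + 210 + 120 = 968.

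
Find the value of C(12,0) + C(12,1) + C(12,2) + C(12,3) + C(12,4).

1 + 12 + 66 + 220 + 495 = 794.

794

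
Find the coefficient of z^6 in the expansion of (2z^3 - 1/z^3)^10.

General term: C(10,j)·(2z^3)^j·(-1/z^3)^(10-j), with z-exponent 3j − 3(10−j) = 6j − 30.
Set 6j − 30 = 6: j = 6.
C(10,6) = 210; 2^6 = 64; (-1)^4 = 1.
Coefficient = 210 · 64 · 1 = 13440.

13440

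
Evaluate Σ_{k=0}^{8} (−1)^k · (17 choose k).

The partial alternating sum Σ_{k=0}^{8} (−1)^k C(17,k) = (−1)^8 C(16,8) = 12870.

12870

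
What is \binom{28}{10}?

13123110

C(28,10) = (28·27·26·25·24·23·22·21·20·19) / 10! = 47621141568000 / 3628800 = 13123110.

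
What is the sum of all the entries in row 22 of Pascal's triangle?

4194304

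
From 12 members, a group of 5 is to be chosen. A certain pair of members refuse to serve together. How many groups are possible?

672

All 5-subsets: C(12,5) = 792. Those containing both fixed elements: C(10,3) = 120.
792 − 120 = 672.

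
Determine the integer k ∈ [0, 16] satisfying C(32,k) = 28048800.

9

C(32,k) increases on 0 ≤ k ≤ 16. C(32,8) = 10518300 and C(32,9) = 28048800, so k = 9.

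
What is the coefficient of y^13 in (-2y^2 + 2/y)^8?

General term: C(8,j)·(-2y^2)^j·(2/y)^(8-j), with y-exponent 2j − 1(8−j) = 3j − 8.
Set 3j − 8 = 13: j = 7.
C(8,7) = 8; (-2)^7 = -128; 2^1 = 2.
Coefficient = 8 · (-128) · 2 = -2048.

-2048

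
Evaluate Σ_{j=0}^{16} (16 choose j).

The entries of row 16 sum to 2^16 = 65536.

65536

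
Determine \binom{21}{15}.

C(21,15) = C(21,6) by symmetry.
C(21,6) = (21·20·19·18·17·16) / 6! = 39070080 / 720 = 54264.

54264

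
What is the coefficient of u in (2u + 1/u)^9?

4032

General term: C(9,j)·(2u)^j·(1/u)^(9-j), with u-exponent 1j − 1(9−j) = 2j − 9.
Set 2j − 9 = 1: j = 5.
C(9,5) = 126; 2^5 = 32; 1^4 = 1.
Coefficient = 126 · 32 · 1 = 4032.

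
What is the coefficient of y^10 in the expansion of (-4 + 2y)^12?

The general term is C(12,j)·(-4)^j·(2y)^(12-j); the y^10 term has j = 2.
C(12,2) = 66.
Coefficient = C(12,2) · (-4)^2 · 2^10 = 66 · 16 · 1024 = 1081344.

1081344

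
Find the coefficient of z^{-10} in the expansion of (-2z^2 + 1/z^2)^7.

General term: C(7,j)·(-2z^2)^j·(1/z^2)^(7-j), with z-exponent 2j − 2(7−j) = 4j − 14.
Set 4j − 14 = -10: j = 1.
C(7,1) = 7; (-2)^1 = -2; 1^6 = 1.
Coefficient = 7 · (-2) · 1 = -14.

-14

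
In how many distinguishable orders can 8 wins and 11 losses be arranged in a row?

75582

Choose positions for the wins: C(19,8) = 75582.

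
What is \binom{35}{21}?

C(35,21) = C(35,14) by symmetry.
C(35,14) = (35·34·33·32·31·30·29·28·27·26·25·24·23·22) / 14! = 202250096145377280000 / 87178291200 = 2319959400.

2319959400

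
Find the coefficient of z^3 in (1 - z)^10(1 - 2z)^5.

Coefficient of z^3 = Σ_{j} C(10,j)·(-1)^j·C(5,3-j)·(-2)^(3-j) for j from 0 to 3.
= (-80) + (-400) + (-450) + (-120) = -1050.

-1050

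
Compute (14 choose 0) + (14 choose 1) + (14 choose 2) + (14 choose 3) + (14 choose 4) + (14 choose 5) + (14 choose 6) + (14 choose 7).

9908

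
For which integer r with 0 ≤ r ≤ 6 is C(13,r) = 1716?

6

C(13,r) increases on 0 ≤ r ≤ 6. C(13,5) = 1287 and C(13,6) = 1716, so r = 6.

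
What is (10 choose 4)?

210

C(10,4) = (10·9·8·7) / 4! = 5040 / 24 = 210.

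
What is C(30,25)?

142506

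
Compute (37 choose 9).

124403620

C(37,9) = (37·36·35·34·33·32·31·30·29) / 9! = 45143585625600 / 362880 = 124403620.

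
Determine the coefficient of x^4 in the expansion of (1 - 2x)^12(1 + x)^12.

Coefficient of x^4 = Σ_{j} C(12,j)·(-2)^j·C(12,4-j)·1^(4-j) for j from 0 to 4.
= 495 + (-5280) + 17424 + (-21120) + 7920 = -561.

-561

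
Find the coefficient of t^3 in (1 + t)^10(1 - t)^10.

0

Coefficient of t^3 = Σ_{j} C(10,j)·1^j·C(10,3-j)·(-1)^(3-j) for j from 0 to 3.
= (-120) + 450 + (-450) + 120 = 0.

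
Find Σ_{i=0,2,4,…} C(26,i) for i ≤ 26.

Half of (1+1)^26 + (1−1)^26 gives the even-index sum: 2^25 = 33554432.

33554432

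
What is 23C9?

817190

C(23,9) = (23·22·21·20·19·18·17·16·15) / 9! = 296541907200 / 362880 = 817190.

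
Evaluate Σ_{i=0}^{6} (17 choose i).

21778

1 + 17 + 136 + 680 + 2380 + 6188 + 12376 = 21778.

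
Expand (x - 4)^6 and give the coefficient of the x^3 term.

-1280

The general term is C(6,j)·(x)^j·(-4)^(6-j); the x^3 term has j = 3.
C(6,3) = 20.
Coefficient = C(6,3) · (-4)^3 = 20 · (-64) = -1280.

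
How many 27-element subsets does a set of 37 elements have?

348330136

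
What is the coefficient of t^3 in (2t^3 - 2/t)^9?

General term: C(9,j)·(2t^3)^j·(-2/t)^(9-j), with t-exponent 3j − 1(9−j) = 4j − 9.
Set 4j − 9 = 3: j = 3.
C(9,3) = 84; 2^3 = 8; (-2)^6 = 64.
Coefficient = 84 · 8 · 64 = 43008.

43008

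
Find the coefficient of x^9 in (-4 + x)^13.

183040

The general term is C(13,j)·(-4)^j·(x)^(13-j); the x^9 term has j = 4.
C(13,4) = 715.
Coefficient = C(13,4) · (-4)^4 = 715 · 256 = 183040.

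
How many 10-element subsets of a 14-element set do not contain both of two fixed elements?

506

All 10-subsets: C(14,10) = 1001. Those containing both fixed elements: C(12,8) = 495.
1001 − 495 = 506.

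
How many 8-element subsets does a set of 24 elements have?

735471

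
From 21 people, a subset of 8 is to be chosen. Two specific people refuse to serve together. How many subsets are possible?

176358

All 8-subsets: C(21,8) = 203490. Those containing both fixed elements: C(19,6) = 27132.
203490 − 27132 = 176358.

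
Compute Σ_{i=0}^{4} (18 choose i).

1 + 18 + 153 + 816 + 3060 = 4048.

4048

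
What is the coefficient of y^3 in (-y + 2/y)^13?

41184

General term: C(13,j)·(-y)^j·(2/y)^(13-j), with y-exponent 1j − 1(13−j) = 2j − 13.
Set 2j − 13 = 3: j = 8.
C(13,8) = 1287; (-1)^8 = 1; 2^5 = 32.
Coefficient = 1287 · 1 · 32 = 41184.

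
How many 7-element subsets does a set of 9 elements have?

C(9,7) = C(9,2) by symmetry.
C(9,2) = (9·8) / 2! = 72 / 2 = 36.

36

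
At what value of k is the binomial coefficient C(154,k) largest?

77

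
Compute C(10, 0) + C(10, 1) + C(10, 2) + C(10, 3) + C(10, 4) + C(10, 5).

1 + 10 + 45 + 120 + 210 + 252 = 638.

638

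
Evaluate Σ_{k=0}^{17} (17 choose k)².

Σ C(17,k)² is the coefficient of x^17 in (1+x)^17(1+x)^17 = (1+x)^34, i.e. C(34,17) = 2333606220.

2333606220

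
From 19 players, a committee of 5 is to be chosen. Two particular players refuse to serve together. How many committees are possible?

All 5-subsets: C(19,5) = 11628. Those containing both fixed elements: C(17,3) = 680.
11628 − 680 = 10948.

10948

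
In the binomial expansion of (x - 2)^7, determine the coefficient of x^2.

The general term is C(7,j)·(x)^j·(-2)^(7-j); the x^2 term has j = 2.
C(7,2) = 21.
Coefficient = C(7,2) · (-2)^5 = 21 · (-32) = -672.

-672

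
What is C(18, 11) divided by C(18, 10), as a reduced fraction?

8/11

C(n,k+1)/C(n,k) = (n−k)/(k+1) = (18−10)/(10+1) = 8/11.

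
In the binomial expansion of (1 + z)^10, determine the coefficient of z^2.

The general term is C(10,j)·(1)^j·(z)^(10-j); the z^2 term has j = 8.
C(10,8) = 45.
Coefficient = C(10,8) = 45.

45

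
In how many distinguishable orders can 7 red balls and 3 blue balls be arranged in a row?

Choose positions for the red balls: C(10,7) = 120.

120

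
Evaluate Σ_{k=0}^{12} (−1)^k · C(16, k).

455

The partial alternating sum Σ_{k=0}^{12} (−1)^k C(16,k) = (−1)^12 C(15,12) = 455.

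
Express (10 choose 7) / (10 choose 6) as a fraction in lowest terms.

4/7

C(n,k+1)/C(n,k) = (n−k)/(k+1) = (10−6)/(6+1) = 4/7.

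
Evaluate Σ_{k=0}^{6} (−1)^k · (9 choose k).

The partial alternating sum Σ_{k=0}^{6} (−1)^k C(9,k) = (−1)^6 C(8,6) = 28.

28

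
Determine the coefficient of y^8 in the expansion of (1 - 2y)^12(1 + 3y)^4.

7920

Coefficient of y^8 = Σ_{j} C(12,j)·(-2)^j·C(4,8-j)·3^(8-j) for j from 4 to 8.
= 641520 + (-2737152) + 3193344 + (-1216512) + 126720 = 7920.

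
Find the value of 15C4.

1365

C(15,4) = (15·14·13·12) / 4! = 32760 / 24 = 1365.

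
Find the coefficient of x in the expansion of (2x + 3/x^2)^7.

General term: C(7,j)·(2x)^j·(3/x^2)^(7-j), with x-exponent 1j − 2(7−j) = 3j − 14.
Set 3j − 14 = 1: j = 5.
C(7,5) = 21; 2^5 = 32; 3^2 = 9.
Coefficient = 21 · 32 · 9 = 6048.

6048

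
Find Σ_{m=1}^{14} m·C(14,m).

114688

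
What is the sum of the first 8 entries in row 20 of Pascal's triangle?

1 + 20 + 190 + 1140 + 4845 + 15504 + 38760 + 77520 = 137980.

137980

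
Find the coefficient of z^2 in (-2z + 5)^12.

The general term is C(12,j)·(-2z)^j·(5)^(12-j); the z^2 term has j = 2.
C(12,2) = 66.
Coefficient = C(12,2) · (-2)^2 · 5^10 = 66 · 4 · 9765625 = 2578125000.

2578125000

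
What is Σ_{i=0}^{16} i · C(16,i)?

524288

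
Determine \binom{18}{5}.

8568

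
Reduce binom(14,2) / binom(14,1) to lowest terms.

13/2

C(n,k+1)/C(n,k) = (n−k)/(k+1) = (14−1)/(1+1) = 13/2.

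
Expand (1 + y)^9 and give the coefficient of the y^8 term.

9

The general term is C(9,j)·(1)^j·(y)^(9-j); the y^8 term has j = 1.
C(9,1) = 9.
Coefficient = C(9,1) = 9.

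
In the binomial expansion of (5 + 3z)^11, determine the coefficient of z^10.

3247695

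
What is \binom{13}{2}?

78

C(13,2) = (13·12) / 2! = 156 / 2 = 78.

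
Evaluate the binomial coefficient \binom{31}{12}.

141120525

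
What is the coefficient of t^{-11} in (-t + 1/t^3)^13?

General term: C(13,j)·(-t)^j·(1/t^3)^(13-j), with t-exponent 1j − 3(13−j) = 4j − 39.
Set 4j − 39 = -11: j = 7.
C(13,7) = 1716; (-1)^7 = -1; 1^6 = 1.
Coefficient = 1716 · (-1) · 1 = -1716.

-1716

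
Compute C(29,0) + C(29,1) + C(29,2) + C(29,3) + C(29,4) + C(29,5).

1 + 29 + 406 + 3654 + 23751 + 118755 = 146596.

146596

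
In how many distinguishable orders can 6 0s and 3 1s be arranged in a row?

84

Choose positions for the 0s: C(9,6) = 84.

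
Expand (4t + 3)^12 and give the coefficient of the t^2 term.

The general term is C(12,j)·(4t)^j·(3)^(12-j); the t^2 term has j = 2.
C(12,2) = 66.
Coefficient = C(12,2) · 4^2 · 3^10 = 66 · 16 · 59049 = 62355744.

62355744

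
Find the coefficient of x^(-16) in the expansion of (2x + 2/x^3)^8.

7168

General term: C(8,j)·(2x)^j·(2/x^3)^(8-j), with x-exponent 1j − 3(8−j) = 4j − 24.
Set 4j − 24 = -16: j = 2.
C(8,2) = 28; 2^2 = 4; 2^6 = 64.
Coefficient = 28 · 4 · 64 = 7168.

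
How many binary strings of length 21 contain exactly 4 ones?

5985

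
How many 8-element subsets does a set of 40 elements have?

C(40,8) = (40·39·38·37·36·35·34·33) / 8! = 3100796899200 / 40320 = 76904685.

76904685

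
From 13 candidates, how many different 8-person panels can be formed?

1287

This is C(13,8) = 1287.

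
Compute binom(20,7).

77520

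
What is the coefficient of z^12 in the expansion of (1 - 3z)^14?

48361131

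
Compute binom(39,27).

3910797436

C(39,27) = C(39,12) by symmetry.
C(39,12) = (39·38·37·36·35·34·33·32·31·30·29·28) / 12! = 1873278229119897600 / 479001600 = 3910797436.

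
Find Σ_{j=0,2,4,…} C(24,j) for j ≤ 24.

8388608

Even-j terms of row 24 sum to 2^23 = 8388608.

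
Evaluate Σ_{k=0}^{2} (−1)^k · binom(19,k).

153

The partial alternating sum Σ_{k=0}^{2} (−1)^k C(19,k) = (−1)^2 C(18,2) = 153.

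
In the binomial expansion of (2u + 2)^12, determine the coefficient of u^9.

901120

The general term is C(12,j)·(2u)^j·(2)^(12-j); the u^9 term has j = 9.
C(12,9) = 220.
Coefficient = C(12,9) · 2^9 · 2^3 = 220 · 512 · 8 = 901120.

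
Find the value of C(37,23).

C(37,23) = C(37,14) by symmetry.
C(37,14) = (37·36·35·34·33·32·31·30·29·28·27·26·25·24) / 14! = 532405391434076160000 / 87178291200 = 6107086800.

6107086800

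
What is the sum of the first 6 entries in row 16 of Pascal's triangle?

6885

1 + 16 + 120 + 560 + 1820 + 4368 = 6885.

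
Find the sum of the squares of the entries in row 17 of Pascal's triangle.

2333606220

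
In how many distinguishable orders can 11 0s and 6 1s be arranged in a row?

12376

Choose positions for the 0s: C(17,11) = 12376.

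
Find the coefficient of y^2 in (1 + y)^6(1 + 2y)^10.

Coefficient of y^2 = Σ_{j} C(6,j)·1^j·C(10,2-j)·2^(2-j) for j from 0 to 2.
= 180 + 120 + 15 = 315.

315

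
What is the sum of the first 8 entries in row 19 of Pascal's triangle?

94184

1 + 19 + 171 + 969 + 3876 + 11628 + 27132 + 50388 = 94184.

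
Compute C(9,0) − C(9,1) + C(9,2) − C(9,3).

-56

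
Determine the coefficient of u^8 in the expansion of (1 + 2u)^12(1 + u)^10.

Coefficient of u^8 = Σ_{j} C(12,j)·2^j·C(10,8-j)·1^(8-j) for j from 0 to 8.
= 45 + 2880 + 55440 + 443520 + 1663200 + 3041280 + 2661120 + 1013760 + 126720 = 9007965.

9007965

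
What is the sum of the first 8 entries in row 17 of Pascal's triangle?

41226

1 + 17 + 136 + 680 + 2380 + 6188 + 12376 + 19448 = 41226.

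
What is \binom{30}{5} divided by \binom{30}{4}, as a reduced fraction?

26/5

C(n,k+1)/C(n,k) = (n−k)/(k+1) = (30−4)/(4+1) = 26/5.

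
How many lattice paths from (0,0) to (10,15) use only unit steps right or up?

Each path is a sequence of 25 steps with 10 rights: C(25,10) = 3268760.

3268760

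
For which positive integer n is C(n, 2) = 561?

n(n−1)/2 = 561 ⇒ n(n−1) = 1122. Since 34·33 = 1122, n = 34.

34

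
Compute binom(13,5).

1287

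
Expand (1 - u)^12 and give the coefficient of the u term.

The general term is C(12,j)·(1)^j·(-u)^(12-j); the u^1 term has j = 11.
C(12,11) = 12.
Coefficient = C(12,11) · (-1)^1 = 12 · (-1) = -12.

-12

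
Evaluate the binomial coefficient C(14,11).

C(14,11) = C(14,3) by symmetry.
C(14,3) = (14·13·12) / 3! = 2184 / 6 = 364.

364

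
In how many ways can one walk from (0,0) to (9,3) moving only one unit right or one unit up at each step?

220

Each path is a sequence of 12 steps with 9 rights: C(12,9) = 220.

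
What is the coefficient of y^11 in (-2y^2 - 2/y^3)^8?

2048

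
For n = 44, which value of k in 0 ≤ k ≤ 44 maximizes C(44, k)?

C(44,k) is maximized at k = 44/2 = 22.

22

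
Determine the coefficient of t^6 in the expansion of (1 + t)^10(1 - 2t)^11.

1794

Coefficient of t^6 = Σ_{j} C(10,j)·1^j·C(11,6-j)·(-2)^(6-j) for j from 0 to 6.
= 29568 + (-147840) + 237600 + (-158400) + 46200 + (-5544) + 210 = 1794.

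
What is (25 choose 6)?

C(25,6) = (25·24·23·22·21·20) / 6! = 127512000 / 720 = 177100.

177100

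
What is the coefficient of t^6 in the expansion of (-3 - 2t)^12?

The general term is C(12,j)·(-3)^j·(-2t)^(12-j); the t^6 term has j = 6.
C(12,6) = 924.
Coefficient = C(12,6) · (-3)^6 · (-2)^6 = 924 · 729 · 64 = 43110144.

43110144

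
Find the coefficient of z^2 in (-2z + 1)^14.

364

The general term is C(14,j)·(-2z)^j·(1)^(14-j); the z^2 term has j = 2.
C(14,2) = 91.
Coefficient = C(14,2) · (-2)^2 = 91 · 4 = 364.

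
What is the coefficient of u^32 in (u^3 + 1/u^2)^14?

General term: C(14,j)·(u^3)^j·(1/u^2)^(14-j), with u-exponent 3j − 2(14−j) = 5j − 28.
Set 5j − 28 = 32: j = 12.
C(14,12) = 91; 1^12 = 1; 1^2 = 1.
Coefficient = 91 · 1 · 1 = 91.

91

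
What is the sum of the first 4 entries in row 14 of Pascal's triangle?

470

1 + 14 + 91 + 364 = 470.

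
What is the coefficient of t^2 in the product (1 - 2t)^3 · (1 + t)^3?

-3

Coefficient of t^2 = Σ_{j} C(3,j)·(-2)^j·C(3,2-j)·1^(2-j) for j from 0 to 2.
= 3 + (-18) + 12 = -3.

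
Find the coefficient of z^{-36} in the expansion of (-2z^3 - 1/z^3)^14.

28

General term: C(14,j)·(-2z^3)^j·(-1/z^3)^(14-j), with z-exponent 3j − 3(14−j) = 6j − 42.
Set 6j − 42 = -36: j = 1.
C(14,1) = 14; (-2)^1 = -2; (-1)^13 = -1.
Coefficient = 14 · (-2) · (-1) = 28.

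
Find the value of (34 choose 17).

2333606220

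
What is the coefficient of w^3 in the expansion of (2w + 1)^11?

The general term is C(11,j)·(2w)^j·(1)^(11-j); the w^3 term has j = 3.
C(11,3) = 165.
Coefficient = C(11,3) · 2^3 = 165 · 8 = 1320.

1320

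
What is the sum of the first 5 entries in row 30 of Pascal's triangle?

1 + 30 + 435 + 4060 + 27405 = 31931.

31931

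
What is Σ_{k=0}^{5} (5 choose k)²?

By Vandermonde's identity, Σ C(5,k)² = C(10,5) = 252.

252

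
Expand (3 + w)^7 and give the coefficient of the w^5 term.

The general term is C(7,j)·(3)^j·(w)^(7-j); the w^5 term has j = 2.
C(7,2) = 21.
Coefficient = C(7,2) · 3^2 = 21 · 9 = 189.

189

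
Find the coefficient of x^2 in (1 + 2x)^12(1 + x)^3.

Coefficient of x^2 = Σ_{j} C(12,j)·2^j·C(3,2-j)·1^(2-j) for j from 0 to 2.
= 3 + 72 + 264 = 339.

339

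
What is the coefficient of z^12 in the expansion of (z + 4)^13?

The general term is C(13,j)·(z)^j·(4)^(13-j); the z^12 term has j = 12.
C(13,12) = 13.
Coefficient = C(13,12) · 4^1 = 13 · 4 = 52.

52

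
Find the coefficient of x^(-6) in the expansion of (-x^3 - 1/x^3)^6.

15

General term: C(6,j)·(-x^3)^j·(-1/x^3)^(6-j), with x-exponent 3j − 3(6−j) = 6j − 18.
Set 6j − 18 = -6: j = 2.
C(6,2) = 15; (-1)^2 = 1; (-1)^4 = 1.
Coefficient = 15 · 1 · 1 = 15.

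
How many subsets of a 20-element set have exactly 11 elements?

Choose the 11 positions: C(20,11) = 167960.

167960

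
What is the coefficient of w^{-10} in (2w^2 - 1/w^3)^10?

3360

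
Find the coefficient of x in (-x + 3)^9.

The general term is C(9,j)·(-x)^j·(3)^(9-j); the x^1 term has j = 1.
C(9,1) = 9.
Coefficient = C(9,1) · (-1)^1 · 3^8 = 9 · (-1) · 6561 = -59049.

-59049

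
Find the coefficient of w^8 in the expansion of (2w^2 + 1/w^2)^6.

General term: C(6,j)·(2w^2)^j·(1/w^2)^(6-j), with w-exponent 2j − 2(6−j) = 4j − 12.
Set 4j − 12 = 8: j = 5.
C(6,5) = 6; 2^5 = 32; 1^1 = 1.
Coefficient = 6 · 32 · 1 = 192.

192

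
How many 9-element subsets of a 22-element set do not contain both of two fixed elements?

419900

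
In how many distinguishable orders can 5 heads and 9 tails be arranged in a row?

Choose positions for the heads: C(14,5) = 2002.

2002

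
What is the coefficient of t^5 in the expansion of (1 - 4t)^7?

The general term is C(7,j)·(1)^j·(-4t)^(7-j); the t^5 term has j = 2.
C(7,2) = 21.
Coefficient = C(7,2) · (-4)^5 = 21 · (-1024) = -21504.

-21504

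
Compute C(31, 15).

C(31,15) = (31·30·29·28·27·26·25·24·23·22·21·20·19·18·17) / 15! = 393008709555221760000 / 1307674368000 = 300540195.

300540195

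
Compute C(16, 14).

120

C(16,14) = C(16,2) by symmetry.
C(16,2) = (16·15) / 2! = 240 / 2 = 120.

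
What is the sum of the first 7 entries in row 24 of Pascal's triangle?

1 + 24 + 276 + 2024 + 10626 + 42504 + 134596 = 190051.

190051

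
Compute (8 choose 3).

56

C(8,3) = (8·7·6) / 3! = 336 / 6 = 56.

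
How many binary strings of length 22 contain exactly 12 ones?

646646

Choose the 12 positions: C(22,12) = 646646.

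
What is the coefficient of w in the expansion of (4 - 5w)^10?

-13107200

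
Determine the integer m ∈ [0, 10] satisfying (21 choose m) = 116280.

7

C(21,m) increases on 0 ≤ m ≤ 10. C(21,6) = 54264 and C(21,7) = 116280, so m = 7.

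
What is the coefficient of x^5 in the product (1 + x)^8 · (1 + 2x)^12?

Coefficient of x^5 = Σ_{j} C(8,j)·1^j·C(12,5-j)·2^(5-j) for j from 0 to 5.
= 25344 + 63360 + 49280 + 14784 + 1680 + 56 = 154504.

154504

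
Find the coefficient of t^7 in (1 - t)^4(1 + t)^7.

-6

Coefficient of t^7 = Σ_{j} C(4,j)·(-1)^j·C(7,7-j)·1^(7-j) for j from 0 to 4.
= 1 + (-28) + 126 + (-140) + 35 = -6.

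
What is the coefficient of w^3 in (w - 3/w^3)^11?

495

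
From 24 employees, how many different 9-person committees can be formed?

This is C(24,9) = 1307504.

1307504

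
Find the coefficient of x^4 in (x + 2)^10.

The general term is C(10,j)·(x)^j·(2)^(10-j); the x^4 term has j = 4.
C(10,4) = 210.
Coefficient = C(10,4) · 2^6 = 210 · 64 = 13440.

13440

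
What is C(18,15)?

816

C(18,15) = C(18,3) by symmetry.
C(18,3) = (18·17·16) / 3! = 4896 / 6 = 816.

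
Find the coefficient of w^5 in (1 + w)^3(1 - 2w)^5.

8

Coefficient of w^5 = Σ_{j} C(3,j)·1^j·C(5,5-j)·(-2)^(5-j) for j from 0 to 3.
= (-32) + 240 + (-240) + 40 = 8.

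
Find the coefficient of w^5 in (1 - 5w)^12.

The general term is C(12,j)·(1)^j·(-5w)^(12-j); the w^5 term has j = 7.
C(12,7) = 792.
Coefficient = C(12,7) · (-5)^5 = 792 · (-3125) = -2475000.

-2475000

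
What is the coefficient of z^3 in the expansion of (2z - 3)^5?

720

The general term is C(5,j)·(2z)^j·(-3)^(5-j); the z^3 term has j = 3.
C(5,3) = 10.
Coefficient = C(5,3) · 2^3 · (-3)^2 = 10 · 8 · 9 = 720.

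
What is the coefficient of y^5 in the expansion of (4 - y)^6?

The general term is C(6,j)·(4)^j·(-y)^(6-j); the y^5 term has j = 1.
C(6,1) = 6.
Coefficient = C(6,1) · 4^1 · (-1)^5 = 6 · 4 · (-1) = -24.

-24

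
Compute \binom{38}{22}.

22239974430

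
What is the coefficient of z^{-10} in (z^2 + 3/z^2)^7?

General term: C(7,j)·(z^2)^j·(3/z^2)^(7-j), with z-exponent 2j − 2(7−j) = 4j − 14.
Set 4j − 14 = -10: j = 1.
C(7,1) = 7; 1^1 = 1; 3^6 = 729.
Coefficient = 7 · 1 · 729 = 5103.

5103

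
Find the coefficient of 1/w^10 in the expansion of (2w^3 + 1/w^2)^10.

180

General term: C(10,j)·(2w^3)^j·(1/w^2)^(10-j), with w-exponent 3j − 2(10−j) = 5j − 20.
Set 5j − 20 = -10: j = 2.
C(10,2) = 45; 2^2 = 4; 1^8 = 1.
Coefficient = 45 · 4 · 1 = 180.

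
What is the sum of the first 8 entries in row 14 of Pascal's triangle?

9908

1 + 14 + 91 + 364 + 1001 + 2002 + 3003 + 3432 = 9908.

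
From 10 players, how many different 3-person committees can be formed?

This is C(10,3) = 120.

120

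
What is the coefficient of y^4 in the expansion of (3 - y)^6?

The general term is C(6,j)·(3)^j·(-y)^(6-j); the y^4 term has j = 2.
C(6,2) = 15.
Coefficient = C(6,2) · 3^2 = 15 · 9 = 135.

135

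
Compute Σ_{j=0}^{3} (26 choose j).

2952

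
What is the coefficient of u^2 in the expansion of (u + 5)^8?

The general term is C(8,j)·(u)^j·(5)^(8-j); the u^2 term has j = 2.
C(8,2) = 28.
Coefficient = C(8,2) · 5^6 = 28 · 15625 = 437500.

437500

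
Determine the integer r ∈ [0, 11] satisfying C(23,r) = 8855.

4

C(23,r) increases on 0 ≤ r ≤ 11. C(23,3) = 1771 and C(23,4) = 8855, so r = 4.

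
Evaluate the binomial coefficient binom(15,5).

3003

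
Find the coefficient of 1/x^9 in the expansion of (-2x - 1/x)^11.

-22

General term: C(11,j)·(-2x)^j·(-1/x)^(11-j), with x-exponent 1j − 1(11−j) = 2j − 11.
Set 2j − 11 = -9: j = 1.
C(11,1) = 11; (-2)^1 = -2; (-1)^10 = 1.
Coefficient = 11 · (-2) · 1 = -22.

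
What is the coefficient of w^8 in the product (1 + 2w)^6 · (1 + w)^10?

Coefficient of w^8 = Σ_{j} C(6,j)·2^j·C(10,8-j)·1^(8-j) for j from 0 to 6.
= 45 + 1440 + 12600 + 40320 + 50400 + 23040 + 2880 = 130725.

130725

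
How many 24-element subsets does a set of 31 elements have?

C(31,24) = C(31,7) by symmetry.
C(31,7) = (31·30·29·28·27·26·25) / 7! = 13253058000 / 5040 = 2629575.

2629575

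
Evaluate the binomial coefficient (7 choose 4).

C(7,4) = C(7,3) by symmetry.
C(7,3) = (7·6·5) / 3! = 210 / 6 = 35.

35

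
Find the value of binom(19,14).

C(19,14) = C(19,5) by symmetry.
C(19,5) = (19·18·17·16·15) / 5! = 1395360 / 120 = 11628.

11628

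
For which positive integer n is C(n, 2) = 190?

n(n−1)/2 = 190 ⇒ n(n−1) = 380. Since 20·19 = 380, n = 20.

20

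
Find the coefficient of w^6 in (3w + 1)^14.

2189187

The general term is C(14,j)·(3w)^j·(1)^(14-j); the w^6 term has j = 6.
C(14,6) = 3003.
Coefficient = C(14,6) · 3^6 = 3003 · 729 = 2189187.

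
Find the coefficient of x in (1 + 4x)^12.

48

The general term is C(12,j)·(1)^j·(4x)^(12-j); the x^1 term has j = 11.
C(12,11) = 12.
Coefficient = C(12,11) · 4^1 = 12 · 4 = 48.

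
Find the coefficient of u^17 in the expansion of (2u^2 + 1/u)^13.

General term: C(13,j)·(2u^2)^j·(1/u)^(13-j), with u-exponent 2j − 1(13−j) = 3j − 13.
Set 3j − 13 = 17: j = 10.
C(13,10) = 286; 2^10 = 1024; 1^3 = 1.
Coefficient = 286 · 1024 · 1 = 292864.

292864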